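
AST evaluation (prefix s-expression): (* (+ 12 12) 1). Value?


Evaluate inner: (+ 12 12) = 24
Evaluate root: (* 24 1) = 24
Result: 24


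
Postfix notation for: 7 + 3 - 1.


Left to right (same or higher precedence on left)
Postfix: 7 3 + 1 -


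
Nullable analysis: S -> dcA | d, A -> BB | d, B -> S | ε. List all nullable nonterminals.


A nonterminal is nullable iff some alternative derives ε (directly, or every symbol in it is nullable)
Nullable: {A, B}


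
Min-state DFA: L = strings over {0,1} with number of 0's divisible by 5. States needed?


Track (count of 0) mod 5: states 0..4, accept at 0
Minimal DFA: 5 states


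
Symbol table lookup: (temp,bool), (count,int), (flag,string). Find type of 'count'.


Lookup 'count' → type int


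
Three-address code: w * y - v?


Break into single-operator statements:
t1 = w * y
t2 = t1 - v


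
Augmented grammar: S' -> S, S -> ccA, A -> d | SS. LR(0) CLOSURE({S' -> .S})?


Start: S' -> .S
For each item with dot before a nonterminal B, add B -> .γ for every B-production
Closure: [S' -> .S, S -> .ccA]


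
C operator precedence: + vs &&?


'+' is additive (level 9); '&&' is logical AND (level 2)
Higher level binds tighter
'+' has higher precedence than '&&'


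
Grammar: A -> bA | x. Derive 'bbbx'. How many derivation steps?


Derivation: A => bA => bbA => bbbA => bbbx
Steps: 4


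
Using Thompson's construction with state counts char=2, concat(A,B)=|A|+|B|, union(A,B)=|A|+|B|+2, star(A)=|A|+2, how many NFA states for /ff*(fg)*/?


Syntax tree has 4 char leaf(s), 0 union(s), 2 star(s)
chars contribute 4×2 = 8; each union adds +2; each star adds +2
Total: 8 + 0 + 4 = 12 states


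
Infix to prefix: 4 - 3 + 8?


left-to-right (same/higher precedence on left): tree is (+ (- 4 3) 8)
Prefix: + - 4 3 8


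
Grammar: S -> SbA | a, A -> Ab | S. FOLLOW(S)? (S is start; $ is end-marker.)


$ ∈ FOLLOW(S). For each A -> αBβ: add FIRST(β)\{ε} to FOLLOW(B); if β nullable, add FOLLOW(A).
FOLLOW(S) = {$, b}


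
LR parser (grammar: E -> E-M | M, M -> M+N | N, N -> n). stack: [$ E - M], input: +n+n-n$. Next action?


'+' can extend M; shift to build M -> M+N
Action: shift


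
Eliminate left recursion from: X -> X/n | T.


Left-recursive alternatives: X/n; non-recursive: T
Introduce X': X -> TX', X' -> /nX' | ε


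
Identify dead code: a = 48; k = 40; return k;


a is assigned but never read
Dead: 'a = 48'


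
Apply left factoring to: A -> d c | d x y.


Common prefix: 'd'
Factored: A -> d A', A' -> c | x y


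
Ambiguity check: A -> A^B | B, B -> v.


precedence layered via separate nonterminal B: deterministic
Unambiguous


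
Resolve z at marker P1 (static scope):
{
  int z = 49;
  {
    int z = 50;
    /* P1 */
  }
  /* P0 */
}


z declared in the same block as P1
z = 50


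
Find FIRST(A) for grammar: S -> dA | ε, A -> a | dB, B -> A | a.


Per alternative of A: FIRST(a) = {a}; FIRST(dB) = {d}
FIRST(A) = {a, d}


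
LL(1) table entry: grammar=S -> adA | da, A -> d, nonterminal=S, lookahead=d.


For [S, d]: 'd' ∈ FIRST(da)
Entry: S -> da


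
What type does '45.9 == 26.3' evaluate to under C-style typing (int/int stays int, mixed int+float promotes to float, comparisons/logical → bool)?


Operand types: float == float
Rule: comparison yields bool
Result type: bool


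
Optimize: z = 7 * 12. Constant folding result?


7 * 12 = 84 at compile time
Optimized: z = 84


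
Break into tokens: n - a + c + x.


Scan left to right, longest-match per lexeme
Tokens: ID(n), OP(-), ID(a), OP(+), ID(c), OP(+), ID(x)


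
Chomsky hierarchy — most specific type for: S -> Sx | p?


Left-linear: every RHS is a terminal or one nonterminal followed by a terminal
Classification: Type 3 (Regular)


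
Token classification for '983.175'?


Pattern: digits with a decimal point
Type: FLOAT_LITERAL


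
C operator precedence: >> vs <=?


'>>' is shift (level 8); '<=' is relational (level 7)
Higher level binds tighter
'>>' has higher precedence than '<='


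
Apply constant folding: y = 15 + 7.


15 + 7 = 22 at compile time
Optimized: y = 22


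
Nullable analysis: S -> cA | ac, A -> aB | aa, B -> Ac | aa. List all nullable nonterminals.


A nonterminal is nullable iff some alternative derives ε (directly, or every symbol in it is nullable)
Nullable: {}


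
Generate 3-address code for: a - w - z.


Break into single-operator statements:
t1 = a - w
t2 = t1 - z


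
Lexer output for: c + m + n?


Scan left to right, longest-match per lexeme
Tokens: ID(c), OP(+), ID(m), OP(+), ID(n)


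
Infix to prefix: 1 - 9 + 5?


left-to-right (same/higher precedence on left): tree is (+ (- 1 9) 5)
Prefix: + - 1 9 5


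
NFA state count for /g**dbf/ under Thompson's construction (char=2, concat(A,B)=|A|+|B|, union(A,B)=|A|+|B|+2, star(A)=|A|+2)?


Syntax tree has 4 char leaf(s), 0 union(s), 2 star(s)
chars contribute 4×2 = 8; each union adds +2; each star adds +2
Total: 8 + 0 + 4 = 12 states


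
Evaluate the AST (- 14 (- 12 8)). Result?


Evaluate inner: (- 12 8) = 4
Evaluate root: (- 14 4) = 10
Result: 10


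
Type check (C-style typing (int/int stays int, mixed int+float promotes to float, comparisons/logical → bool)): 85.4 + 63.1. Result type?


Operand types: float + float
Rule: mixed int/float promotes to float; int/int stays int
Result type: float


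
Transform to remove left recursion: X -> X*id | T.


Left-recursive alternatives: X*id; non-recursive: T
Introduce X': X -> TX', X' -> *idX' | ε


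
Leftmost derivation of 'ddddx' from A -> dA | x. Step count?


Derivation: A => dA => ddA => dddA => ddddA => ddddx
Steps: 5


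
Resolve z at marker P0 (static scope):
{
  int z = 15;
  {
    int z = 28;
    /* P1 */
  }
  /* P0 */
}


z declared in the same block as P0
z = 15


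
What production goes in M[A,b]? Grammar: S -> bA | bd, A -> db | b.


For [A, b]: 'b' ∈ FIRST(b)
Entry: A -> b


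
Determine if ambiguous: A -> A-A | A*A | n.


'n-n*n' has two parse trees (no precedence encoded between - and *)
Ambiguous


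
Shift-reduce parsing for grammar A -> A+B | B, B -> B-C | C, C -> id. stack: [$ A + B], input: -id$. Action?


'-' can extend B; shift to build B -> B-C
Action: shift


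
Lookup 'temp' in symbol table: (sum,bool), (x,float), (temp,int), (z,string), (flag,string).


Lookup 'temp' → type int


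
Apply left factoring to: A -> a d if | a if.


Common prefix: 'a'
Factored: A -> a A', A' -> d if | if


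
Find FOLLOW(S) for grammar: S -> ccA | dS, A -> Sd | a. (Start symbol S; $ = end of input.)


$ ∈ FOLLOW(S). For each A -> αBβ: add FIRST(β)\{ε} to FOLLOW(B); if β nullable, add FOLLOW(A).
FOLLOW(S) = {$, d}


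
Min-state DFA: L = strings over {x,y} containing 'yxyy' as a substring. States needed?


KMP-style automaton: 4 progress states + 1 absorbing accept = 5
Minimal DFA: 5 states


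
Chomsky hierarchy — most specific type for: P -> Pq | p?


Left-linear: every RHS is a terminal or one nonterminal followed by a terminal
Classification: Type 3 (Regular)


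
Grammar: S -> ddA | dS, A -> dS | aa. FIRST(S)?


Per alternative of S: FIRST(ddA) = {d}; FIRST(dS) = {d}
FIRST(S) = {d}


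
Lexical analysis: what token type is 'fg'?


Pattern: letter/underscore followed by alphanumerics, not a keyword
Type: IDENTIFIER


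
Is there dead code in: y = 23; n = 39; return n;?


y is assigned but never read
Dead: 'y = 23'


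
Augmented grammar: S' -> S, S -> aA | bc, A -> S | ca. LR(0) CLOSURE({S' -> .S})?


Start: S' -> .S
For each item with dot before a nonterminal B, add B -> .γ for every B-production
Closure: [S' -> .S, S -> .aA, S -> .bc]


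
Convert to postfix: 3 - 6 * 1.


* has higher precedence, evaluate 6*1 first
Postfix: 3 6 1 * -


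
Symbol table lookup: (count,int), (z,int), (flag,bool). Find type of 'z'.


Lookup 'z' → type int


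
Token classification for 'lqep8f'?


Pattern: letter/underscore followed by alphanumerics, not a keyword
Type: IDENTIFIER


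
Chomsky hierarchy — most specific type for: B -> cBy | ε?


Single nonterminal LHS, but c^n y^n is not regular
Classification: Type 2 (Context-Free)


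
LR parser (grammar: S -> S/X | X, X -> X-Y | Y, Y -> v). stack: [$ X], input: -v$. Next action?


shift '-' to continue X -> X-Y
Action: shift


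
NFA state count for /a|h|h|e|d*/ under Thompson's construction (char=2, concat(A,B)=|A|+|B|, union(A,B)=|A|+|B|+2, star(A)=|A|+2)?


Syntax tree has 5 char leaf(s), 4 union(s), 1 star(s)
chars contribute 5×2 = 10; each union adds +2; each star adds +2
Total: 10 + 8 + 2 = 20 states


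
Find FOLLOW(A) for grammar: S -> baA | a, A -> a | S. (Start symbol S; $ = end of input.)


$ ∈ FOLLOW(S). For each A -> αBβ: add FIRST(β)\{ε} to FOLLOW(B); if β nullable, add FOLLOW(A).
FOLLOW(A) = {$}


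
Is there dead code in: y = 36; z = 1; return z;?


y is assigned but never read
Dead: 'y = 36'


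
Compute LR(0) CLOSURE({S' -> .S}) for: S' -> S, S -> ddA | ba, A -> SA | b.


Start: S' -> .S
For each item with dot before a nonterminal B, add B -> .γ for every B-production
Closure: [S' -> .S, S -> .ddA, S -> .ba]


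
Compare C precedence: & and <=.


'<=' is relational (level 7); '&' is bitwise AND (level 5)
Higher level binds tighter
'<=' has higher precedence than '&'


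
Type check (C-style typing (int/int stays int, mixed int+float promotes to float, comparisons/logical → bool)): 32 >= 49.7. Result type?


Operand types: int >= float
Rule: comparison yields bool
Result type: bool


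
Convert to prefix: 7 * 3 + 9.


left-to-right (same/higher precedence on left): tree is (+ (* 7 3) 9)
Prefix: + * 7 3 9


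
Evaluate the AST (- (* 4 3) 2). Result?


Evaluate inner: (* 4 3) = 12
Evaluate root: (- 12 2) = 10
Result: 10


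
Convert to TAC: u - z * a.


Break into single-operator statements:
t1 = z * a
t2 = u - t1


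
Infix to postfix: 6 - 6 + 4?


Left to right (same or higher precedence on left)
Postfix: 6 6 - 4 +


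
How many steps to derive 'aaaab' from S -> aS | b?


Derivation: S => aS => aaS => aaaS => aaaaS => aaaab
Steps: 5


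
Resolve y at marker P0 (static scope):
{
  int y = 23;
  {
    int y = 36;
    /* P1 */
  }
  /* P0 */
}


y declared in the same block as P0
y = 23


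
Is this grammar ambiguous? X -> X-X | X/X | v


'v-v/v' has two parse trees (no precedence encoded between - and /)
Ambiguous


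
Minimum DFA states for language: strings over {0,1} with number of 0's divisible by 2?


Track (count of 0) mod 2: states 0..1, accept at 0
Minimal DFA: 2 states


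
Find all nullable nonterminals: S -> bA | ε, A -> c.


A nonterminal is nullable iff some alternative derives ε (directly, or every symbol in it is nullable)
Nullable: {S}


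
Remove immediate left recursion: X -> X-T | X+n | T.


Left-recursive alternatives: X-T, X+n; non-recursive: T
Introduce X': X -> TX', X' -> -TX' | +nX' | ε


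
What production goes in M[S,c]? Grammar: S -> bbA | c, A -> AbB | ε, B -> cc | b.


For [S, c]: 'c' ∈ FIRST(c)
Entry: S -> c


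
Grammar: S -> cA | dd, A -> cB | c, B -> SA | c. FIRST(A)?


Per alternative of A: FIRST(cB) = {c}; FIRST(c) = {c}
FIRST(A) = {c}


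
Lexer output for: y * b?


Scan left to right, longest-match per lexeme
Tokens: ID(y), OP(*), ID(b)


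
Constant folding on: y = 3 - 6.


3 - 6 = -3 at compile time
Optimized: y = -3


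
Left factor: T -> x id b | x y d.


Common prefix: 'x'
Factored: T -> x T', T' -> id b | y d


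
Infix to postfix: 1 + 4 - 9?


Left to right (same or higher precedence on left)
Postfix: 1 4 + 9 -


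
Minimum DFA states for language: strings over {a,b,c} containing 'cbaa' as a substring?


KMP-style automaton: 4 progress states + 1 absorbing accept = 5
Minimal DFA: 5 states


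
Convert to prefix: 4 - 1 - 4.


left-to-right (same/higher precedence on left): tree is (- (- 4 1) 4)
Prefix: - - 4 1 4


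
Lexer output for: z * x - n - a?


Scan left to right, longest-match per lexeme
Tokens: ID(z), OP(*), ID(x), OP(-), ID(n), OP(-), ID(a)


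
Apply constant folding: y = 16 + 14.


16 + 14 = 30 at compile time
Optimized: y = 30


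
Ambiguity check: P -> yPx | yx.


balanced y^n…x^n: each string has a unique parse
Unambiguous


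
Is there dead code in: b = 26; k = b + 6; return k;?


b is read by k's definition; k is returned
No dead code


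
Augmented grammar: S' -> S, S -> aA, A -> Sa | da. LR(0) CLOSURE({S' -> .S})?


Start: S' -> .S
For each item with dot before a nonterminal B, add B -> .γ for every B-production
Closure: [S' -> .S, S -> .aA]


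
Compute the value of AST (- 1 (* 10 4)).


Evaluate inner: (* 10 4) = 40
Evaluate root: (- 1 40) = -39
Result: -39


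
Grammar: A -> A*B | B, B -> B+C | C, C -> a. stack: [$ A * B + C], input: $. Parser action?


handle 'B+C' on top
Action: reduce (B -> B+C)


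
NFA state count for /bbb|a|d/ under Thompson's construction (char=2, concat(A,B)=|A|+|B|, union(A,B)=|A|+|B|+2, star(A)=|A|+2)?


Syntax tree has 5 char leaf(s), 2 union(s), 0 star(s)
chars contribute 5×2 = 10; each union adds +2; each star adds +2
Total: 10 + 4 + 0 = 14 states


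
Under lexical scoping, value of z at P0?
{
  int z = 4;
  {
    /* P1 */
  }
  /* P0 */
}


z declared in the same block as P0
z = 4


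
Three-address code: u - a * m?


Break into single-operator statements:
t1 = a * m
t2 = u - t1


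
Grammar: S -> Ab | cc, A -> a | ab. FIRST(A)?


Per alternative of A: FIRST(a) = {a}; FIRST(ab) = {a}
FIRST(A) = {a}


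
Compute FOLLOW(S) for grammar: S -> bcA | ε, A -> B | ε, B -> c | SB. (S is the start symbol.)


$ ∈ FOLLOW(S). For each A -> αBβ: add FIRST(β)\{ε} to FOLLOW(B); if β nullable, add FOLLOW(A).
FOLLOW(S) = {$, b, c}


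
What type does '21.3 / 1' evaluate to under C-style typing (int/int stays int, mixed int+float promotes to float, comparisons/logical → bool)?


Operand types: float / int
Rule: mixed int/float promotes to float; int/int stays int
Result type: float


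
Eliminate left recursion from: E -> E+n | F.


Left-recursive alternatives: E+n; non-recursive: F
Introduce E': E -> FE', E' -> +nE' | ε


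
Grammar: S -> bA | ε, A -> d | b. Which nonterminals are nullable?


A nonterminal is nullable iff some alternative derives ε (directly, or every symbol in it is nullable)
Nullable: {S}


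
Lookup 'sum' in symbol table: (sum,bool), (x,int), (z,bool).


Lookup 'sum' → type bool


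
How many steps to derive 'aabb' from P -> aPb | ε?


Derivation: P => aPb => aaPbb => aabb
Steps: 3


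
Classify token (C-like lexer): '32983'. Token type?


Pattern: digits only
Type: INTEGER_LITERAL


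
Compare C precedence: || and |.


'|' is bitwise OR (level 3); '||' is logical OR (level 1)
Higher level binds tighter
'|' has higher precedence than '||'


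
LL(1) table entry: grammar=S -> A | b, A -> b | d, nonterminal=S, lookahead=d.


For [S, d]: 'd' ∈ FIRST(A)
Entry: S -> A


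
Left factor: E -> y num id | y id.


Common prefix: 'y'
Factored: E -> y E', E' -> num id | id


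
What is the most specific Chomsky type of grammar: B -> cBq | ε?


Single nonterminal LHS, but c^n q^n is not regular
Classification: Type 2 (Context-Free)


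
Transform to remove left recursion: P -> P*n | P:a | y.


Left-recursive alternatives: P*n, P:a; non-recursive: y
Introduce P': P -> yP', P' -> *nP' | :aP' | ε


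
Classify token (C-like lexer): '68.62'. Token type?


Pattern: digits with a decimal point
Type: FLOAT_LITERAL


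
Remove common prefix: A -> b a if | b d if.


Common prefix: 'b'
Factored: A -> b A', A' -> a if | d if


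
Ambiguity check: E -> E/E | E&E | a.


'a/a&a' has two parse trees (no precedence encoded between / and &)
Ambiguous


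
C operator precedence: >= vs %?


'%' is multiplicative (level 10); '>=' is relational (level 7)
Higher level binds tighter
'%' has higher precedence than '>='


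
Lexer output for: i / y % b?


Scan left to right, longest-match per lexeme
Tokens: ID(i), OP(/), ID(y), OP(%), ID(b)


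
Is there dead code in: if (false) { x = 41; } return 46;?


condition is constant false, so the whole block is unreachable
Dead: 'if (false) { x = 41; }'


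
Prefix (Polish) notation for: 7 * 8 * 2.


left-to-right (same/higher precedence on left): tree is (* (* 7 8) 2)
Prefix: * * 7 8 2


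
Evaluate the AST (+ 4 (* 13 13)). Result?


Evaluate inner: (* 13 13) = 169
Evaluate root: (+ 4 169) = 173
Result: 173


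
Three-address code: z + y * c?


Break into single-operator statements:
t1 = y * c
t2 = z + t1


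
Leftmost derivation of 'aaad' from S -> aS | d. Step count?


Derivation: S => aS => aaS => aaaS => aaad
Steps: 4


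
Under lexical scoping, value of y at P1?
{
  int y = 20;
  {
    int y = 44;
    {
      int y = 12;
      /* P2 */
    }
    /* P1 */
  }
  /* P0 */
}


y declared in the same block as P1
y = 44


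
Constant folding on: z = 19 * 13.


19 * 13 = 247 at compile time
Optimized: z = 247


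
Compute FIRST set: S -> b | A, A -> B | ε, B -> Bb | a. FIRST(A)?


Per alternative of A: FIRST(B) = {a}; FIRST(ε) = {ε}
FIRST(A) = {a, ε}


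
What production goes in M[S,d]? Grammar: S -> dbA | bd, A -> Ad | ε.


For [S, d]: 'd' ∈ FIRST(dbA)
Entry: S -> dbA


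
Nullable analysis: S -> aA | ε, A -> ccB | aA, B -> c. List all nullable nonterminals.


A nonterminal is nullable iff some alternative derives ε (directly, or every symbol in it is nullable)
Nullable: {S}


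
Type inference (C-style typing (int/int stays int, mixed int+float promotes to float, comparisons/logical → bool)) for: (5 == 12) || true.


Operand types: bool || bool
Rule: logical operators take bool operands and yield bool
Result type: bool


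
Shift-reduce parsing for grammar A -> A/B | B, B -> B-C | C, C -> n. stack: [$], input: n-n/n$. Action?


no handle on stack; shift 'n'
Action: shift


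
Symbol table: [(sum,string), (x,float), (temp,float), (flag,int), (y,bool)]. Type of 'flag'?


Lookup 'flag' → type int


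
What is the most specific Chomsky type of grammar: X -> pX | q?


Right-linear: every RHS is a terminal or a terminal followed by one nonterminal
Classification: Type 3 (Regular)


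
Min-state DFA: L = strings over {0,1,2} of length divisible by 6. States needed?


Track length mod 6: states 0..5, accept at 0
Minimal DFA: 6 states


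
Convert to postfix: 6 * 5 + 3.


Left to right (same or higher precedence on left)
Postfix: 6 5 * 3 +


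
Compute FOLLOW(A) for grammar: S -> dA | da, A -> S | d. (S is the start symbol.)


$ ∈ FOLLOW(S). For each A -> αBβ: add FIRST(β)\{ε} to FOLLOW(B); if β nullable, add FOLLOW(A).
FOLLOW(A) = {$}


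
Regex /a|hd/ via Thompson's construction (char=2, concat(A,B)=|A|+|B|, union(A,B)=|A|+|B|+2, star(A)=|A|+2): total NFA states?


Syntax tree has 3 char leaf(s), 1 union(s), 0 star(s)
chars contribute 3×2 = 6; each union adds +2; each star adds +2
Total: 6 + 2 + 0 = 8 states


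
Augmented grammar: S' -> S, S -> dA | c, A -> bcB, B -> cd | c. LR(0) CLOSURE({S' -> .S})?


Start: S' -> .S
For each item with dot before a nonterminal B, add B -> .γ for every B-production
Closure: [S' -> .S, S -> .dA, S -> .c]


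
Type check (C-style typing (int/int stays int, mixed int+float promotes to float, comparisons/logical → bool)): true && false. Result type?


Operand types: bool && bool
Rule: logical operators take bool operands and yield bool
Result type: bool


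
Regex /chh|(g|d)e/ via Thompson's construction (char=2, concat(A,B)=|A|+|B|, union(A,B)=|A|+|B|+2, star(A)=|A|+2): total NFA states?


Syntax tree has 6 char leaf(s), 2 union(s), 0 star(s)
chars contribute 6×2 = 12; each union adds +2; each star adds +2
Total: 12 + 4 + 0 = 16 states


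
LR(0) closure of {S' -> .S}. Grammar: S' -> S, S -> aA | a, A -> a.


Start: S' -> .S
For each item with dot before a nonterminal B, add B -> .γ for every B-production
Closure: [S' -> .S, S -> .aA, S -> .a]


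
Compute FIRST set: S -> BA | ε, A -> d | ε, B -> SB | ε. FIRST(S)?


Per alternative of S: FIRST(BA) = {d, ε}; FIRST(ε) = {ε}
FIRST(S) = {d, ε}


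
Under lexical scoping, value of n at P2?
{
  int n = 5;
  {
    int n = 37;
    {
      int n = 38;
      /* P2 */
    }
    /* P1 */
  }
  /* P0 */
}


n declared in the same block as P2
n = 38


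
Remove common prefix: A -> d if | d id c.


Common prefix: 'd'
Factored: A -> d A', A' -> if | id c


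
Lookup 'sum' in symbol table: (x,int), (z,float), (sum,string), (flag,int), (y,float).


Lookup 'sum' → type string


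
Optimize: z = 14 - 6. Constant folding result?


14 - 6 = 8 at compile time
Optimized: z = 8


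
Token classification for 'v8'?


Pattern: letter/underscore followed by alphanumerics, not a keyword
Type: IDENTIFIER


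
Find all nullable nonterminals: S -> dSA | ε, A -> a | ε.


A nonterminal is nullable iff some alternative derives ε (directly, or every symbol in it is nullable)
Nullable: {A, S}


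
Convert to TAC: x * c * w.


Break into single-operator statements:
t1 = x * c
t2 = t1 * w


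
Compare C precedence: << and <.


'<<' is shift (level 8); '<' is relational (level 7)
Higher level binds tighter
'<<' has higher precedence than '<'


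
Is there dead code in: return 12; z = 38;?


statement follows a return and is unreachable
Dead: 'z = 38'


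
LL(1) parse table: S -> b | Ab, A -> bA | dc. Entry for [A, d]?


For [A, d]: 'd' ∈ FIRST(dc)
Entry: A -> dc


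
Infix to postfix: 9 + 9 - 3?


Left to right (same or higher precedence on left)
Postfix: 9 9 + 3 -


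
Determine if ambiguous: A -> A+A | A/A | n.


'n+n/n' has two parse trees (no precedence encoded between + and /)
Ambiguous


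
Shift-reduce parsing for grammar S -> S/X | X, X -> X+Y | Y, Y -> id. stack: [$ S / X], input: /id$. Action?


handle 'S/X' on top; lookahead ∈ FOLLOW(S) = {/, $}
Action: reduce (S -> S/X)


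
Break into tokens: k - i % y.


Scan left to right, longest-match per lexeme
Tokens: ID(k), OP(-), ID(i), OP(%), ID(y)


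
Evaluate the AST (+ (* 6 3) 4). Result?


Evaluate inner: (* 6 3) = 18
Evaluate root: (+ 18 4) = 22
Result: 22


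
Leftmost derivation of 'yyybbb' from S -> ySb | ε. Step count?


Derivation: S => ySb => yySbb => yyySbbb => yyybbb
Steps: 4


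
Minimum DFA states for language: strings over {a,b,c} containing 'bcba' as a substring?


KMP-style automaton: 4 progress states + 1 absorbing accept = 5
Minimal DFA: 5 states


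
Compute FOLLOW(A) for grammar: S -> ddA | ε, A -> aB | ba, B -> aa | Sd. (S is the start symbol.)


$ ∈ FOLLOW(S). For each A -> αBβ: add FIRST(β)\{ε} to FOLLOW(B); if β nullable, add FOLLOW(A).
FOLLOW(A) = {$, d}


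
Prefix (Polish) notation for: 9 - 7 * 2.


'*' binds tighter: tree is (- 9 (* 7 2))
Prefix: - 9 * 7 2


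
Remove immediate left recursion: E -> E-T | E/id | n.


Left-recursive alternatives: E-T, E/id; non-recursive: n
Introduce E': E -> nE', E' -> -TE' | /idE' | ε


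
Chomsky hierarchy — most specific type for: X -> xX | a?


Right-linear: every RHS is a terminal or a terminal followed by one nonterminal
Classification: Type 3 (Regular)


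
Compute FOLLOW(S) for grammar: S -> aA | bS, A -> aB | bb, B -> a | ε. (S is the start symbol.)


$ ∈ FOLLOW(S). For each A -> αBβ: add FIRST(β)\{ε} to FOLLOW(B); if β nullable, add FOLLOW(A).
FOLLOW(S) = {$}


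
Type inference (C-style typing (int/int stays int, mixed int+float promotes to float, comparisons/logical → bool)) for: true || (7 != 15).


Operand types: bool || bool
Rule: logical operators take bool operands and yield bool
Result type: bool


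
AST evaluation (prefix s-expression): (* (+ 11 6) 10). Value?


Evaluate inner: (+ 11 6) = 17
Evaluate root: (* 17 10) = 170
Result: 170


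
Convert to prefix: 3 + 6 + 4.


left-to-right (same/higher precedence on left): tree is (+ (+ 3 6) 4)
Prefix: + + 3 6 4


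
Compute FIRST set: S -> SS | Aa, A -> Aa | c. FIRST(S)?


Per alternative of S: FIRST(SS) = {c}; FIRST(Aa) = {c}
FIRST(S) = {c}


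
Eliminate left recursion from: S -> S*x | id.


Left-recursive alternatives: S*x; non-recursive: id
Introduce S': S -> idS', S' -> *xS' | ε


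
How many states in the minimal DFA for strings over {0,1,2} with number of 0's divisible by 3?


Track (count of 0) mod 3: states 0..2, accept at 0
Minimal DFA: 3 states


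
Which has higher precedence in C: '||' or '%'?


'%' is multiplicative (level 10); '||' is logical OR (level 1)
Higher level binds tighter
'%' has higher precedence than '||'


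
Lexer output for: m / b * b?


Scan left to right, longest-match per lexeme
Tokens: ID(m), OP(/), ID(b), OP(*), ID(b)


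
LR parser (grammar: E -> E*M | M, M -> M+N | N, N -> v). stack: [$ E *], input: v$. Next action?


no handle ('E*' is not any RHS); shift 'v'
Action: shift


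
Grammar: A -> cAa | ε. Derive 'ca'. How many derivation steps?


Derivation: A => cAa => ca
Steps: 2


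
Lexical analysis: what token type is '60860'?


Pattern: digits only
Type: INTEGER_LITERAL


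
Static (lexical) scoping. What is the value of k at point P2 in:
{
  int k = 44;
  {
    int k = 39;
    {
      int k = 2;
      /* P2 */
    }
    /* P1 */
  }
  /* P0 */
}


k declared in the same block as P2
k = 2


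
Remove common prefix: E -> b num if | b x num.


Common prefix: 'b'
Factored: E -> b E', E' -> num if | x num


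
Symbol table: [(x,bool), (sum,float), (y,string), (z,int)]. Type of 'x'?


Lookup 'x' → type bool


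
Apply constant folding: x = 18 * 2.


18 * 2 = 36 at compile time
Optimized: x = 36


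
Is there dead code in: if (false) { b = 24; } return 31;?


condition is constant false, so the whole block is unreachable
Dead: 'if (false) { b = 24; }'


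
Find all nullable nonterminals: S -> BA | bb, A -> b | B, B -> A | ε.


A nonterminal is nullable iff some alternative derives ε (directly, or every symbol in it is nullable)
Nullable: {A, B, S}


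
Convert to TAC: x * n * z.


Break into single-operator statements:
t1 = x * n
t2 = t1 * z


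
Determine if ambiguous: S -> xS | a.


right-linear, alternatives start with distinct terminals 'x' vs 'a': unique leftmost derivation
Unambiguous


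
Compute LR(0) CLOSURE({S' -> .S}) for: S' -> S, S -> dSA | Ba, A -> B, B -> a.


Start: S' -> .S
For each item with dot before a nonterminal B, add B -> .γ for every B-production
Closure: [S' -> .S, S -> .dSA, S -> .Ba, B -> .a]


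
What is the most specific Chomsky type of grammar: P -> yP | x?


Right-linear: every RHS is a terminal or a terminal followed by one nonterminal
Classification: Type 3 (Regular)


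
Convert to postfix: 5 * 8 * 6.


Left to right (same or higher precedence on left)
Postfix: 5 8 * 6 *


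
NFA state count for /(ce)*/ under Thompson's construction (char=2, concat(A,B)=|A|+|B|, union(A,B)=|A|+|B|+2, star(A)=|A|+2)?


Syntax tree has 2 char leaf(s), 0 union(s), 1 star(s)
chars contribute 2×2 = 4; each union adds +2; each star adds +2
Total: 4 + 0 + 2 = 6 states


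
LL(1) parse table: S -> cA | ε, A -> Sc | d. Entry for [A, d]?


For [A, d]: 'd' ∈ FIRST(d)
Entry: A -> d


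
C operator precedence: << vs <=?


'<<' is shift (level 8); '<=' is relational (level 7)
Higher level binds tighter
'<<' has higher precedence than '<='


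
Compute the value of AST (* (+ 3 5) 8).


Evaluate inner: (+ 3 5) = 8
Evaluate root: (* 8 8) = 64
Result: 64


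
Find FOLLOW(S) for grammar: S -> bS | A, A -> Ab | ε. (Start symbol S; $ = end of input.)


$ ∈ FOLLOW(S). For each A -> αBβ: add FIRST(β)\{ε} to FOLLOW(B); if β nullable, add FOLLOW(A).
FOLLOW(S) = {$}


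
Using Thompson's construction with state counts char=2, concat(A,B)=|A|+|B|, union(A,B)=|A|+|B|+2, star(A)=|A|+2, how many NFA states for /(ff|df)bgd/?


Syntax tree has 7 char leaf(s), 1 union(s), 0 star(s)
chars contribute 7×2 = 14; each union adds +2; each star adds +2
Total: 14 + 2 + 0 = 16 states


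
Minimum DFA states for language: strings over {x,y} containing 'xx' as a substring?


KMP-style automaton: 2 progress states + 1 absorbing accept = 3
Minimal DFA: 3 states


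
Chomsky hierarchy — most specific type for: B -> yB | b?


Right-linear: every RHS is a terminal or a terminal followed by one nonterminal
Classification: Type 3 (Regular)


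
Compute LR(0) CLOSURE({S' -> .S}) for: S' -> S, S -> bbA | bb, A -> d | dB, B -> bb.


Start: S' -> .S
For each item with dot before a nonterminal B, add B -> .γ for every B-production
Closure: [S' -> .S, S -> .bbA, S -> .bb]


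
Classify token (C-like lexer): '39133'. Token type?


Pattern: digits only
Type: INTEGER_LITERAL


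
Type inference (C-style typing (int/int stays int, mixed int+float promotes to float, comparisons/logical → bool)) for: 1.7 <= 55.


Operand types: float <= int
Rule: comparison yields bool
Result type: bool


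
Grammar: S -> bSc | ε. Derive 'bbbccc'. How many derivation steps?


Derivation: S => bSc => bbScc => bbbSccc => bbbccc
Steps: 4


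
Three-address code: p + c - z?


Break into single-operator statements:
t1 = p + c
t2 = t1 - z


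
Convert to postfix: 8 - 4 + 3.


Left to right (same or higher precedence on left)
Postfix: 8 4 - 3 +


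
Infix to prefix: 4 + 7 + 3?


left-to-right (same/higher precedence on left): tree is (+ (+ 4 7) 3)
Prefix: + + 4 7 3


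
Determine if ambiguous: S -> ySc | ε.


balanced y^n…c^n: each string has a unique parse
Unambiguous


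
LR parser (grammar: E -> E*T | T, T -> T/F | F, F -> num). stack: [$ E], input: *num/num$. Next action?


shift '*' to continue E -> E*T
Action: shift


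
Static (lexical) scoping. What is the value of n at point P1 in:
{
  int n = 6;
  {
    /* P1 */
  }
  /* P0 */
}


P1's block does not declare n; resolves to the enclosing declaration at depth 0
n = 6


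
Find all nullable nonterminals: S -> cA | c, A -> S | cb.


A nonterminal is nullable iff some alternative derives ε (directly, or every symbol in it is nullable)
Nullable: {}


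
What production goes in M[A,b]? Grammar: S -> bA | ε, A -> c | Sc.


For [A, b]: 'b' ∈ FIRST(Sc)
Entry: A -> Sc


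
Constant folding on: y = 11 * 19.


11 * 19 = 209 at compile time
Optimized: y = 209


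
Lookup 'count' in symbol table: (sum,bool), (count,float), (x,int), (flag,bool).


Lookup 'count' → type float


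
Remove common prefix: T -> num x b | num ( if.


Common prefix: 'num'
Factored: T -> num T', T' -> x b | ( if


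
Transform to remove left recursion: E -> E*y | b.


Left-recursive alternatives: E*y; non-recursive: b
Introduce E': E -> bE', E' -> *yE' | ε


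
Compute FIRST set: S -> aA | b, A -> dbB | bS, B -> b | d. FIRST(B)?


Per alternative of B: FIRST(b) = {b}; FIRST(d) = {d}
FIRST(B) = {b, d}


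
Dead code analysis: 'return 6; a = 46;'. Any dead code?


statement follows a return and is unreachable
Dead: 'a = 46'


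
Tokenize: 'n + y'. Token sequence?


Scan left to right, longest-match per lexeme
Tokens: ID(n), OP(+), ID(y)


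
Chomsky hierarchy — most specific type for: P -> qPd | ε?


Single nonterminal LHS, but q^n d^n is not regular
Classification: Type 2 (Context-Free)


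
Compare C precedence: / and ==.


'/' is multiplicative (level 10); '==' is equality (level 6)
Higher level binds tighter
'/' has higher precedence than '=='


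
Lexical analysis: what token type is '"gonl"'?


Pattern: double-quoted sequence
Type: STRING_LITERAL


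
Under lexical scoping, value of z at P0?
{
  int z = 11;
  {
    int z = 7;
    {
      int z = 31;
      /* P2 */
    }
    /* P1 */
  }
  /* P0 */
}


z declared in the same block as P0
z = 11


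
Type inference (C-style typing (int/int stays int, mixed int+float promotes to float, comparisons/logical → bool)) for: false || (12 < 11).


Operand types: bool || bool
Rule: logical operators take bool operands and yield bool
Result type: bool


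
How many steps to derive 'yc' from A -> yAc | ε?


Derivation: A => yAc => yc
Steps: 2


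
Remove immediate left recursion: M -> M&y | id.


Left-recursive alternatives: M&y; non-recursive: id
Introduce M': M -> idM', M' -> &yM' | ε


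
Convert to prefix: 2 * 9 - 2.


left-to-right (same/higher precedence on left): tree is (- (* 2 9) 2)
Prefix: - * 2 9 2


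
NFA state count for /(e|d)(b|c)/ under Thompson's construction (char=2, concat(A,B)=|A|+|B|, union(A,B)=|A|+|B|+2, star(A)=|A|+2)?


Syntax tree has 4 char leaf(s), 2 union(s), 0 star(s)
chars contribute 4×2 = 8; each union adds +2; each star adds +2
Total: 8 + 4 + 0 = 12 states


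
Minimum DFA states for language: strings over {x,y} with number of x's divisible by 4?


Track (count of x) mod 4: states 0..3, accept at 0
Minimal DFA: 4 states


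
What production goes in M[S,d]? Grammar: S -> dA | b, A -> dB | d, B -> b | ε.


For [S, d]: 'd' ∈ FIRST(dA)
Entry: S -> dA


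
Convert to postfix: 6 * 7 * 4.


Left to right (same or higher precedence on left)
Postfix: 6 7 * 4 *


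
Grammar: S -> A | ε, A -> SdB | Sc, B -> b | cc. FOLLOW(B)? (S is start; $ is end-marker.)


$ ∈ FOLLOW(S). For each A -> αBβ: add FIRST(β)\{ε} to FOLLOW(B); if β nullable, add FOLLOW(A).
FOLLOW(B) = {$, c, d}


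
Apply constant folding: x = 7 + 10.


7 + 10 = 17 at compile time
Optimized: x = 17


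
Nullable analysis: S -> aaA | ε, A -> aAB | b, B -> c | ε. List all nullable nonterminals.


A nonterminal is nullable iff some alternative derives ε (directly, or every symbol in it is nullable)
Nullable: {B, S}


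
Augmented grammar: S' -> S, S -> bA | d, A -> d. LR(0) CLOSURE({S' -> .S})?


Start: S' -> .S
For each item with dot before a nonterminal B, add B -> .γ for every B-production
Closure: [S' -> .S, S -> .bA, S -> .d]


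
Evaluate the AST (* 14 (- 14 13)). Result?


Evaluate inner: (- 14 13) = 1
Evaluate root: (* 14 1) = 14
Result: 14


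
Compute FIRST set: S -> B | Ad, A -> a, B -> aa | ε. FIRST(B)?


Per alternative of B: FIRST(aa) = {a}; FIRST(ε) = {ε}
FIRST(B) = {a, ε}


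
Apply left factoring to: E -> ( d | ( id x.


Common prefix: '('
Factored: E -> ( E', E' -> d | id x


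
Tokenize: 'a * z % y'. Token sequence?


Scan left to right, longest-match per lexeme
Tokens: ID(a), OP(*), ID(z), OP(%), ID(y)


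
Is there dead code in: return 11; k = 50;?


statement follows a return and is unreachable
Dead: 'k = 50'


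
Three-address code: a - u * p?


Break into single-operator statements:
t1 = u * p
t2 = a - t1


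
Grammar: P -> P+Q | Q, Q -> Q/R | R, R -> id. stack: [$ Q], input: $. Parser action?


lookahead ∉ {/} so Q won't extend; reduce P -> Q
Action: reduce (P -> Q)


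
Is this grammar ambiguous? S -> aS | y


right-linear, alternatives start with distinct terminals 'a' vs 'y': unique leftmost derivation
Unambiguous


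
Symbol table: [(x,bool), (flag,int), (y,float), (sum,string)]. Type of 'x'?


Lookup 'x' → type bool


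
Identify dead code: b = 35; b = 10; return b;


first assignment to b is overwritten before any read
Dead: 'b = 35'


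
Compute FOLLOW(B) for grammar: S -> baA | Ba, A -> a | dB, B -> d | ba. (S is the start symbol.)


$ ∈ FOLLOW(S). For each A -> αBβ: add FIRST(β)\{ε} to FOLLOW(B); if β nullable, add FOLLOW(A).
FOLLOW(B) = {$, a}


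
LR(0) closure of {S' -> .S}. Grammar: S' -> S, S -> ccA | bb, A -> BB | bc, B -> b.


Start: S' -> .S
For each item with dot before a nonterminal B, add B -> .γ for every B-production
Closure: [S' -> .S, S -> .ccA, S -> .bb]


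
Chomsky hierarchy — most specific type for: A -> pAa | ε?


Single nonterminal LHS, but p^n a^n is not regular
Classification: Type 2 (Context-Free)


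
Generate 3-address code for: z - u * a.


Break into single-operator statements:
t1 = u * a
t2 = z - t1


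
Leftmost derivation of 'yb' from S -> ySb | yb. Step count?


Derivation: S => yb
Steps: 1


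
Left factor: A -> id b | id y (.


Common prefix: 'id'
Factored: A -> id A', A' -> b | y (


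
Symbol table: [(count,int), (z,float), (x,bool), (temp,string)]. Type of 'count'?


Lookup 'count' → type int


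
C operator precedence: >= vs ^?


'>=' is relational (level 7); '^' is bitwise XOR (level 4)
Higher level binds tighter
'>=' has higher precedence than '^'


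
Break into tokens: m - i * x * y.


Scan left to right, longest-match per lexeme
Tokens: ID(m), OP(-), ID(i), OP(*), ID(x), OP(*), ID(y)


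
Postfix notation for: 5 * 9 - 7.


Left to right (same or higher precedence on left)
Postfix: 5 9 * 7 -


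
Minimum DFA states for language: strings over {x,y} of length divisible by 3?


Track length mod 3: states 0..2, accept at 0
Minimal DFA: 3 states


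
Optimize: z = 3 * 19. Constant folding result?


3 * 19 = 57 at compile time
Optimized: z = 57


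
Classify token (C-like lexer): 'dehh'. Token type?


Pattern: letter/underscore followed by alphanumerics, not a keyword
Type: IDENTIFIER


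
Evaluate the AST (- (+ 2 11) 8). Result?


Evaluate inner: (+ 2 11) = 13
Evaluate root: (- 13 8) = 5
Result: 5


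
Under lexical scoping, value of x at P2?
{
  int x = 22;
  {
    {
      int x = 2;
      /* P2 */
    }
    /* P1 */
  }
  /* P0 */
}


x declared in the same block as P2
x = 2


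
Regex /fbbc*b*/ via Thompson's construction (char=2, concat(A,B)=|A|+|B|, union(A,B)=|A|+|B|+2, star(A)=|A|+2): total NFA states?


Syntax tree has 5 char leaf(s), 0 union(s), 2 star(s)
chars contribute 5×2 = 10; each union adds +2; each star adds +2
Total: 10 + 0 + 4 = 14 states


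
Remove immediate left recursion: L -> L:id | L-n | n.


Left-recursive alternatives: L:id, L-n; non-recursive: n
Introduce L': L -> nL', L' -> :idL' | -nL' | ε


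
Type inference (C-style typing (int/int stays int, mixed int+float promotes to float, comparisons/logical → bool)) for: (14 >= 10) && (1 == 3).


Operand types: bool && bool
Rule: logical operators take bool operands and yield bool
Result type: bool


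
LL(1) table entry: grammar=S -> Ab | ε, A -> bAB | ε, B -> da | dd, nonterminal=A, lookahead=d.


For [A, d]: ε is nullable and 'd' ∈ FOLLOW(A)
Entry: A -> ε


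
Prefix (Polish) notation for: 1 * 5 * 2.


left-to-right (same/higher precedence on left): tree is (* (* 1 5) 2)
Prefix: * * 1 5 2


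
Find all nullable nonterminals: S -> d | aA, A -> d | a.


A nonterminal is nullable iff some alternative derives ε (directly, or every symbol in it is nullable)
Nullable: {}
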